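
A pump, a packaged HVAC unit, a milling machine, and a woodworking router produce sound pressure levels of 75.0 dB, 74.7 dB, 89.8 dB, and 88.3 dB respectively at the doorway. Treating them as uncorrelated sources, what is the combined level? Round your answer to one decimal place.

Incoherent sources combine by intensity addition: L_total = 10·log₁₀(Σ 10^(L_i/10)).
Σ 10^(L/10) = 10^(75.0/10) + 10^(74.7/10) + 10^(89.8/10) + 10^(88.3/10) = 1.692e+09.
L_total = 10·log₁₀(1.692e+09) = 92.28 dB.

92.3 dB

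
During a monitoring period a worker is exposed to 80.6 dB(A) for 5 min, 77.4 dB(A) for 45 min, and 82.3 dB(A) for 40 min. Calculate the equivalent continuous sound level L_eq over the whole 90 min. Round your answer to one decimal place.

80.4 dB(A)

The energy average is taken in the linear domain: L_eq = 10·log₁₀[(Σ tᵢ·10^(Lᵢ/10))/T], T = 90 min.
Σ tᵢ·10^(Lᵢ/10) = 5·10^(80.6/10) + 45·10^(77.4/10) + 40·10^(82.3/10) = 9.840e+09.
L_eq = 10·log₁₀(9.840e+09/90) = 80.39 dB(A).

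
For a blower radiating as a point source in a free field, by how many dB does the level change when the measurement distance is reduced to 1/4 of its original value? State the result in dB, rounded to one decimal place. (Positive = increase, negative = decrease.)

+12.0 dB

With spherical spreading the level changes by −20·log₁₀(r₂/r₁).
ΔL = −20·log₁₀(0.25) = +12.04 dB.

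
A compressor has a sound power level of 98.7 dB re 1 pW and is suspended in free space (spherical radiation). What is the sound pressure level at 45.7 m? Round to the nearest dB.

The power spreads over a sphere of area 4π·r², so L_p = L_w − 10·log₁₀(4π·r²).
4π·r² = 2.624e+04 m², 10·log₁₀ of that is 44.190 dB.
L_p = 98.7 − 44.190 = 54.51 dB.

55 dB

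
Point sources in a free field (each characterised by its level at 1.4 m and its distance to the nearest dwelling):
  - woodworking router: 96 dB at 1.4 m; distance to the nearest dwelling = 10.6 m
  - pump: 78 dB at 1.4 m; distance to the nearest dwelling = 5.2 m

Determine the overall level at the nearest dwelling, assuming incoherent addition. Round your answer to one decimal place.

78.7 dB

Apply inverse-square spreading to bring every level to the receiver, then sum 10^(L/10).
woodworking router: 96 − 20·log₁₀(10.6/1.4) = 96 − 17.58 = 78.42 dB.
pump: 78 − 20·log₁₀(5.2/1.4) = 78 − 11.40 = 66.60 dB.
Σ 10^(L/10) = 7.402e+07 → L_total = 10·log₁₀(7.402e+07) = 78.69 dB.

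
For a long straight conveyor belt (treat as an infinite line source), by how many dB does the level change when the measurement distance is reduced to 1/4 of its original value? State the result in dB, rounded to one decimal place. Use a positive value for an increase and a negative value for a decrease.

A line source loses 3 dB per doubling of distance; generally ΔL = −10·log₁₀(r₂/r₁).
ΔL = −10·log₁₀(0.25) = +6.02 dB.

+6.0 dB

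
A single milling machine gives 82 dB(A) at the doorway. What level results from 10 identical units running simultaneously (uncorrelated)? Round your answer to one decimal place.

With 10 equal, uncorrelated contributions the intensity is 10× that of one unit, giving a rise of 10·log₁₀ 10.
L_total = 82 + 10·log₁₀(10) = 82 + 10.000 = 92.00 dB(A).

92.0 dB(A)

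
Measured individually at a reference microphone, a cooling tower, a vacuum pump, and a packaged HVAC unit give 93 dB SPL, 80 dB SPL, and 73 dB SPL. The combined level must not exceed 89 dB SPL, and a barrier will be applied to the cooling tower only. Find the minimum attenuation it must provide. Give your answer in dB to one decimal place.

The untreated sources together contribute 10^(80/10) + 10^(73/10) = 1.200e+08, i.e. 80.79 dB SPL.
To meet 89 dB SPL overall, the treated cooling tower may contribute at most 10^(89/10) − 1.200e+08 = 6.744e+08, i.e. 88.29 dB SPL.
Required insertion loss = 93 − 88.29 = 4.71 dB.

4.7 dB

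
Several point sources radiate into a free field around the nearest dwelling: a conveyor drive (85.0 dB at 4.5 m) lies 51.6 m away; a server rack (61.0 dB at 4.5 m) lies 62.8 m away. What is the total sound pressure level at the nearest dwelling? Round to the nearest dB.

First find each source's level at the receiver (point-source: −20·log₁₀(r/r_ref)), then combine on an intensity basis.
conveyor drive: 85.0 − 20·log₁₀(51.6/4.5) = 85.0 − 21.19 = 63.81 dB.
server rack: 61.0 − 20·log₁₀(62.8/4.5) = 61.0 − 22.89 = 38.11 dB.
Σ 10^(L/10) = 2.412e+06 → L_total = 10·log₁₀(2.412e+06) = 63.82 dB.

64 dB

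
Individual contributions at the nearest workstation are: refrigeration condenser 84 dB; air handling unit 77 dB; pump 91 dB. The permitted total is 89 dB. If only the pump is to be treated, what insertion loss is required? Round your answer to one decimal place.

Fixed contribution from the other sources: Σ 10^(L/10) = 10^(84/10) + 10^(77/10) = 3.013e+08 (84.79 dB).
To meet 89 dB overall, the treated pump may contribute at most 10^(89/10) − 3.013e+08 = 4.930e+08, i.e. 86.93 dB.
So the pump must be reduced from 91 to 86.93 dB: IL = 4.07 dB.

4.1 dB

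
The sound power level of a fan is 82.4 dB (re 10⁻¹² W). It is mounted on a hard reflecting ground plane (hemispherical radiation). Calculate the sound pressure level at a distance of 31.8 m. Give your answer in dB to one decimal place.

44.4 dB

Free-field hemispherical radiation: L_p = L_w − 10·log₁₀(2π·r²), r = 31.8 m.
2π·r² = 6354 m², 10·log₁₀ of that is 38.030 dB.
L_p = 82.4 − 38.030 = 44.37 dB.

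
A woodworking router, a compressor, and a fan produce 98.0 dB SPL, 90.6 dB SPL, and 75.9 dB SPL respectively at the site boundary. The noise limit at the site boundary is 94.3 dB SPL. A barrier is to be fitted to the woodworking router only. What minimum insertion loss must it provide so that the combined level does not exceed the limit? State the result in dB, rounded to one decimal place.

The untreated sources together contribute 10^(90.6/10) + 10^(75.9/10) = 1.187e+09, i.e. 90.74 dB SPL.
The limit corresponds to 10^(94.3/10) = 2.692e+09; subtracting the fixed part leaves 1.504e+09 for the woodworking router, i.e. 91.77 dB SPL.
So the woodworking router must be reduced from 98.0 to 91.77 dB SPL: IL = 6.23 dB.

6.2 dB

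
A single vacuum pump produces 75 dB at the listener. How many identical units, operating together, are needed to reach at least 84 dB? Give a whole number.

8

N identical sources give L₁ + 10·log₁₀ N, so require 10·log₁₀ N ≥ 84 − 75 = 9.0 dB.
N ≥ 10^(9.0/10) = 7.943, so N = 8.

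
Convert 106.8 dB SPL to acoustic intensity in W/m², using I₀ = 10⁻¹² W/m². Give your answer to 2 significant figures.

0.048 W/m²

I/I₀ = 10^(106.8/10) = 4.786e+10, so I = 4.786e+10 × 10⁻¹² W/m².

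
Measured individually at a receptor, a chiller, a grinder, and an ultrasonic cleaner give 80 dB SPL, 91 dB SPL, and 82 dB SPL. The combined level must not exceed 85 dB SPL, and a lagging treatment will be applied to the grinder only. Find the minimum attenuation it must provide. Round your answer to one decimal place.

The untreated sources together contribute 10^(80/10) + 10^(82/10) = 2.585e+08, i.e. 84.12 dB SPL.
The limit corresponds to 10^(85/10) = 3.162e+08; subtracting the fixed part leaves 5.774e+07 for the grinder, i.e. 77.61 dB SPL.
Required insertion loss = 91 − 77.61 = 13.39 dB.

13.4 dB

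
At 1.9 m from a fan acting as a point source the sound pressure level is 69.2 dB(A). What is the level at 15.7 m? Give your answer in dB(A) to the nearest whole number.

Point-source attenuation: ΔL = 20·log₁₀(r₂/r₁) = 20·log₁₀(15.7/1.9) = 18.343 dB.
L₂ = 69.2 − 20·log₁₀(15.7/1.9) = 69.2 − 18.343 = 50.86 dB(A).

51 dB(A)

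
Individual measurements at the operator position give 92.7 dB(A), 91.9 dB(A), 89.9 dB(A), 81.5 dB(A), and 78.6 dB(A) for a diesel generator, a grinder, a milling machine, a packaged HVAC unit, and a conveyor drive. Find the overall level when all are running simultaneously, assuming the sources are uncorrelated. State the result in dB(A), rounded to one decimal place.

Incoherent sources combine by intensity addition: L_total = 10·log₁₀(Σ 10^(L_i/10)).
Σ 10^(L/10) = 10^(92.7/10) + 10^(91.9/10) + 10^(89.9/10) + 10^(81.5/10) + 10^(78.6/10) = 4.602e+09.
L_total = 10·log₁₀(4.602e+09) = 96.63 dB(A).

96.6 dB(A)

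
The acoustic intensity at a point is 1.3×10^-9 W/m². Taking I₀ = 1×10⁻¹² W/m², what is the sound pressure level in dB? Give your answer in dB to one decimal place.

31.1 dB

Dividing by I₀ shifts the exponent by 12: I/I₀ = 1.3×10^3.
L = 10·(0.1139 + 3) = 31.14 dB.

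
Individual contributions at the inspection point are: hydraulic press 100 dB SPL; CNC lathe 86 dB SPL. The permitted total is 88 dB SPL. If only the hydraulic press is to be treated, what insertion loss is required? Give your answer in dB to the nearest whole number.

The untreated sources together contribute 10^(86/10) = 3.981e+08, i.e. 86.00 dB SPL.
To meet 88 dB SPL overall, the treated hydraulic press may contribute at most 10^(88/10) − 3.981e+08 = 2.329e+08, i.e. 83.67 dB SPL.
So the hydraulic press must be reduced from 100 to 83.67 dB SPL: IL = 16.33 dB.

16 dB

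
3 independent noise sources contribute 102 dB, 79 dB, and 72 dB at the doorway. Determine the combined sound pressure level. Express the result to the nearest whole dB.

102 dB

For uncorrelated sources the intensities add, so convert each level to linear form, sum, and take 10·log₁₀ of the total.
Σ 10^(L/10) = 10^(102/10) + 10^(79/10) + 10^(72/10) = 1.594e+10.
L_total = 10·log₁₀(1.594e+10) = 102.03 dB.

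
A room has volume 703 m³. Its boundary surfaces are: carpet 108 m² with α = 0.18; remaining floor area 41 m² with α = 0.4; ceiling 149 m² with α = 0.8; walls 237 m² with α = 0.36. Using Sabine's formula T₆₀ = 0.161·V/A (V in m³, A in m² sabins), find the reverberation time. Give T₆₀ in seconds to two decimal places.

0.47 s

Summing Sᵢαᵢ: 108·0.18 + 41·0.4 + 149·0.8 + 237·0.36 = 240.36 m².
T₆₀ = 0.161·V/A = 0.161·703/240.36 = 0.471 s.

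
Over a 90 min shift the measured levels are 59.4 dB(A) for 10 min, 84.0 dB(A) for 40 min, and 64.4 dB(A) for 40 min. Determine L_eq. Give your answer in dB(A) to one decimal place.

Weight each interval's intensity by its duration and average over T = 90 min:
Σ tᵢ·10^(Lᵢ/10) = 10·10^(59.4/10) + 40·10^(84.0/10) + 40·10^(64.4/10) = 1.017e+10.
L_eq = 10·log₁₀(1.017e+10/90) = 80.53 dB(A).

80.5 dB(A)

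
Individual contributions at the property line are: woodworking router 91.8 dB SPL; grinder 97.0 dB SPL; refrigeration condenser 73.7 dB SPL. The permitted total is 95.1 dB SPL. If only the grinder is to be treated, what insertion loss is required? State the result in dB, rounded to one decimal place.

Everything except the grinder sums to 10^(91.8/10) + 10^(73.7/10) = 1.537e+09 in linear terms, 91.87 dB SPL.
The limit corresponds to 10^(95.1/10) = 3.236e+09; subtracting the fixed part leaves 1.699e+09 for the grinder, i.e. 92.30 dB SPL.
Required insertion loss = 97.0 − 92.30 = 4.70 dB.

4.7 dB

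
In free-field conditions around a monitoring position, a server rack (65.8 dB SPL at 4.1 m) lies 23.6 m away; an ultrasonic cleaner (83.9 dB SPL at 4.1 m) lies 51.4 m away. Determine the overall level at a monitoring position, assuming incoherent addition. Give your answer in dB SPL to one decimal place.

62.2 dB SPL

Apply inverse-square spreading to bring every level to the receiver, then sum 10^(L/10).
server rack: 65.8 − 20·log₁₀(23.6/4.1) = 65.8 − 15.20 = 50.60 dB SPL.
ultrasonic cleaner: 83.9 − 20·log₁₀(51.4/4.1) = 83.9 − 21.96 = 61.94 dB SPL.
Σ 10^(L/10) = 1.677e+06 → L_total = 10·log₁₀(1.677e+06) = 62.24 dB SPL.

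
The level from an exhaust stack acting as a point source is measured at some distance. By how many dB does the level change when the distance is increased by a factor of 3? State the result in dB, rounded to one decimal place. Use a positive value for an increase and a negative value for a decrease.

-9.5 dB

With spherical spreading the level changes by −20·log₁₀(r₂/r₁).
ΔL = −20·log₁₀(3) = -9.54 dB.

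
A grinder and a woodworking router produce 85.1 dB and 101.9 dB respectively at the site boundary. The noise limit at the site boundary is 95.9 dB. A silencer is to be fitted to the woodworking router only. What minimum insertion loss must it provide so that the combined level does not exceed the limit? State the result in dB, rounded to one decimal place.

6.4 dB

Fixed contribution from the other source: Σ 10^(L/10) = 10^(85.1/10) = 3.236e+08 (85.10 dB).
To meet 95.9 dB overall, the treated woodworking router may contribute at most 10^(95.9/10) − 3.236e+08 = 3.567e+09, i.e. 95.52 dB.
Required insertion loss = 101.9 − 95.52 = 6.38 dB.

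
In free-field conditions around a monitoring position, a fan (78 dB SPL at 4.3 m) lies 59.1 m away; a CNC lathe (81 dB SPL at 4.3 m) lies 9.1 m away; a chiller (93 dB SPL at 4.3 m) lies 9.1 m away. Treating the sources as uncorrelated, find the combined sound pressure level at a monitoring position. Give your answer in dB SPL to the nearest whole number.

Apply inverse-square spreading to bring every level to the receiver, then sum 10^(L/10).
fan: 78 − 20·log₁₀(59.1/4.3) = 78 − 22.76 = 55.24 dB SPL.
CNC lathe: 81 − 20·log₁₀(9.1/4.3) = 81 − 6.51 = 74.49 dB SPL.
chiller: 93 − 20·log₁₀(9.1/4.3) = 93 − 6.51 = 86.49 dB SPL.
Σ 10^(L/10) = 4.740e+08 → L_total = 10·log₁₀(4.740e+08) = 86.76 dB SPL.

87 dB SPL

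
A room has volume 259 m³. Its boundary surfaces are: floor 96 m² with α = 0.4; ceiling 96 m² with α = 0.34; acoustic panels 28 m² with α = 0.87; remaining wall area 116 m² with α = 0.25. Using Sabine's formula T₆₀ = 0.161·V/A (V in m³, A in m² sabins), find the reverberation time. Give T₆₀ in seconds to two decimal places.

0.34 s

A = Σ Sᵢαᵢ = 96·0.4 + 96·0.34 + 28·0.87 + 116·0.25 = 124.40 m².
T₆₀ = 0.161 × 259 / 124.40 = 0.335 s.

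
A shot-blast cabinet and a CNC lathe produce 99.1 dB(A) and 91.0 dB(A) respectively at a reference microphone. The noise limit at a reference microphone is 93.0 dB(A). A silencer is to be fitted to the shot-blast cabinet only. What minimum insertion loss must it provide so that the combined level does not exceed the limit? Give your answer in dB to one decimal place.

The untreated sources together contribute 10^(91.0/10) = 1.259e+09, i.e. 91.00 dB(A).
The limit corresponds to 10^(93.0/10) = 1.995e+09; subtracting the fixed part leaves 7.363e+08 for the shot-blast cabinet, i.e. 88.67 dB(A).
So the shot-blast cabinet must be reduced from 99.1 to 88.67 dB(A): IL = 10.43 dB.

10.4 dB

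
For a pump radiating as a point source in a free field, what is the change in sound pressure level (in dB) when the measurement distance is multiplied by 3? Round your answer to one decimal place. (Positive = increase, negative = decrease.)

With spherical spreading the level changes by −20·log₁₀(r₂/r₁).
ΔL = −20·log₁₀(3) = -9.54 dB.

-9.5 dB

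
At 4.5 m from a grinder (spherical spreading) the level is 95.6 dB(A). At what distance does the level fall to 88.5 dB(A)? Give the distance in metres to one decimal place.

Point-source spreading drops the level by 20·log₁₀(r₂/r₁); inverting, r₂/r₁ = 10^(ΔL/20).
r₂ = 4.5·10^((95.6−88.5)/20) = 4.5·10^(7.1/20) = 10.19 m.

10.2 m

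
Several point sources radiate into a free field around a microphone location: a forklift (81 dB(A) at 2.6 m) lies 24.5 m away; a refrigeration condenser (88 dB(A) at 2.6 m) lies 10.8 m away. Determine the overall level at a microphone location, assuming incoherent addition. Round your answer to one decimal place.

Apply inverse-square spreading to bring every level to the receiver, then sum 10^(L/10).
forklift: 81 − 20·log₁₀(24.5/2.6) = 81 − 19.48 = 61.52 dB(A).
refrigeration condenser: 88 − 20·log₁₀(10.8/2.6) = 88 − 12.37 = 75.63 dB(A).
Σ 10^(L/10) = 3.799e+07 → L_total = 10·log₁₀(3.799e+07) = 75.80 dB(A).

75.8 dB(A)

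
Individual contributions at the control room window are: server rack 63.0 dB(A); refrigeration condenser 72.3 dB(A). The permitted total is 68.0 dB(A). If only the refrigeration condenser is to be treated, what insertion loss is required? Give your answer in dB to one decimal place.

The untreated sources together contribute 10^(63.0/10) = 1.995e+06, i.e. 63.00 dB(A).
To meet 68.0 dB(A) overall, the treated refrigeration condenser may contribute at most 10^(68.0/10) − 1.995e+06 = 4.314e+06, i.e. 66.35 dB(A).
Required insertion loss = 72.3 − 66.35 = 5.95 dB.

6.0 dB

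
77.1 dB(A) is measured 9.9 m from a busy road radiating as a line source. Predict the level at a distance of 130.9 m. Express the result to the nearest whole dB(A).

66 dB(A)

Cylindrical spreading from a line source gives a 10·log₁₀(r₂/r₁) drop.
L₂ = 77.1 − 10·log₁₀(130.9/9.9) = 77.1 − 11.213 = 65.89 dB(A).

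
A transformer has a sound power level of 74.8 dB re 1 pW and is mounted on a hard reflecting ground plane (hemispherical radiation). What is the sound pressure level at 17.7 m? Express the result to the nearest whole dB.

42 dB

The power spreads over a hemisphere of area 2π·r², so L_p = L_w − 10·log₁₀(2π·r²).
2π·r² = 1968 m², 10·log₁₀ of that is 32.941 dB.
L_p = 74.8 − 32.941 = 41.86 dB.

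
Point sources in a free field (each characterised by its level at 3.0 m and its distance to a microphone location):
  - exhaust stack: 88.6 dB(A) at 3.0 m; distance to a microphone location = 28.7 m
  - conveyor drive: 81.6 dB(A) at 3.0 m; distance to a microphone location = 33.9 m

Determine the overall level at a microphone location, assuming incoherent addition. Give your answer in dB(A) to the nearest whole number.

First find each source's level at the receiver (point-source: −20·log₁₀(r/r_ref)), then combine on an intensity basis.
exhaust stack: 88.6 − 20·log₁₀(28.7/3.0) = 88.6 − 19.62 = 68.98 dB(A).
conveyor drive: 81.6 − 20·log₁₀(33.9/3.0) = 81.6 − 21.06 = 60.54 dB(A).
Σ 10^(L/10) = 9.047e+06 → L_total = 10·log₁₀(9.047e+06) = 69.57 dB(A).

70 dB(A)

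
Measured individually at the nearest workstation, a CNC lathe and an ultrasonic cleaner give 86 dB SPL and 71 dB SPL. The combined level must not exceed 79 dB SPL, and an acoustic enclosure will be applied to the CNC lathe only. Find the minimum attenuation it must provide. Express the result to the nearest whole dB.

Everything except the CNC lathe sums to 10^(71/10) = 1.259e+07 in linear terms, 71.00 dB SPL.
The limit corresponds to 10^(79/10) = 7.943e+07; subtracting the fixed part leaves 6.684e+07 for the CNC lathe, i.e. 78.25 dB SPL.
So the CNC lathe must be reduced from 86 to 78.25 dB SPL: IL = 7.75 dB.

8 dB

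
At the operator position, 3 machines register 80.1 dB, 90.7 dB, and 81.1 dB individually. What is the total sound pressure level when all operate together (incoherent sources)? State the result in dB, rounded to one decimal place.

91.5 dB

Incoherent sources combine by intensity addition: L_total = 10·log₁₀(Σ 10^(L_i/10)).
Σ 10^(L/10) = 10^(80.1/10) + 10^(90.7/10) + 10^(81.1/10) = 1.406e+09.
L_total = 10·log₁₀(1.406e+09) = 91.48 dB.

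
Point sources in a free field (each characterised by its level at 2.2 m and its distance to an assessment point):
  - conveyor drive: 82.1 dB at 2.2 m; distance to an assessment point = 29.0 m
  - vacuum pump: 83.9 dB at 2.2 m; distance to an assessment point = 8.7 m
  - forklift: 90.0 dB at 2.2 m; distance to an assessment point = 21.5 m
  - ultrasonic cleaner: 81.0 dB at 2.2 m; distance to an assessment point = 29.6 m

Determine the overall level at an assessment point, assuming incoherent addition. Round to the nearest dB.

74 dB

First find each source's level at the receiver (point-source: −20·log₁₀(r/r_ref)), then combine on an intensity basis.
conveyor drive: 82.1 − 20·log₁₀(29.0/2.2) = 82.1 − 22.40 = 59.70 dB.
vacuum pump: 83.9 − 20·log₁₀(8.7/2.2) = 83.9 − 11.94 = 71.96 dB.
forklift: 90.0 − 20·log₁₀(21.5/2.2) = 90.0 − 19.80 = 70.20 dB.
ultrasonic cleaner: 81.0 − 20·log₁₀(29.6/2.2) = 81.0 − 22.58 = 58.42 dB.
Σ 10^(L/10) = 2.780e+07 → L_total = 10·log₁₀(2.780e+07) = 74.44 dB.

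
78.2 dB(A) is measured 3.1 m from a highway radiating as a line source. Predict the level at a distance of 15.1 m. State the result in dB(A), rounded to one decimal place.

For a line source, L₂ = L₁ − 10·log₁₀(r₂/r₁).
L₂ = 78.2 − 10·log₁₀(15.1/3.1) = 78.2 − 6.876 = 71.32 dB(A).

71.3 dB(A)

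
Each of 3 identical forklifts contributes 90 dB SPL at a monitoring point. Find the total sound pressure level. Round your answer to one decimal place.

94.8 dB SPL

N identical incoherent sources raise the level by 10·log₁₀ N.
L_total = 90 + 10·log₁₀(3) = 90 + 4.771 = 94.77 dB SPL.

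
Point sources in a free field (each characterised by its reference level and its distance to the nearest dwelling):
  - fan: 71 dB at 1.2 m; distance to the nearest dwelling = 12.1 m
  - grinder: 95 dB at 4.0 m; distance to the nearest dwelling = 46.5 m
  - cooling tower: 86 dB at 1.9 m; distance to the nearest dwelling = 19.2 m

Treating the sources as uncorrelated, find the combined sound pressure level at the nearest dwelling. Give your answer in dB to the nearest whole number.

74 dB

Propagate each source to the receiver with L = L_ref − 20·log₁₀(r/r_ref), then add intensities.
fan: 71 − 20·log₁₀(12.1/1.2) = 71 − 20.07 = 50.93 dB.
grinder: 95 − 20·log₁₀(46.5/4.0) = 95 − 21.31 = 73.69 dB.
cooling tower: 86 − 20·log₁₀(19.2/1.9) = 86 − 20.09 = 65.91 dB.
Σ 10^(L/10) = 2.742e+07 → L_total = 10·log₁₀(2.742e+07) = 74.38 dB.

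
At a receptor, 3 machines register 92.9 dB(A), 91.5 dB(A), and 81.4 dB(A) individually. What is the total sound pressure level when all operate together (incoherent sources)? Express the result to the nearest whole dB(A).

For uncorrelated sources the intensities add, so convert each level to linear form, sum, and take 10·log₁₀ of the total.
Σ 10^(L/10) = 10^(92.9/10) + 10^(91.5/10) + 10^(81.4/10) = 3.500e+09.
L_total = 10·log₁₀(3.500e+09) = 95.44 dB(A).

95 dB(A)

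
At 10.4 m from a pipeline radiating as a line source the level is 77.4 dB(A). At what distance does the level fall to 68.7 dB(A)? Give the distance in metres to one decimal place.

77.1 m

The 8.7 dB drop corresponds to a distance ratio of 10^(8.7/10) for a line source.
r₂ = 10.4·10^((77.4−68.7)/10) = 10.4·10^(8.7/10) = 77.10 m.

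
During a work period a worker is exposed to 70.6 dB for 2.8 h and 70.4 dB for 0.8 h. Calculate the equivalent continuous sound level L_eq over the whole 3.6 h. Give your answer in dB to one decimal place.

70.6 dB

The energy average is taken in the linear domain: L_eq = 10·log₁₀[(Σ tᵢ·10^(Lᵢ/10))/T], T = 3.6 h.
Σ tᵢ·10^(Lᵢ/10) = 2.8·10^(70.6/10) + 0.8·10^(70.4/10) = 4.092e+07.
L_eq = 10·log₁₀(4.092e+07/3.6) = 70.56 dB.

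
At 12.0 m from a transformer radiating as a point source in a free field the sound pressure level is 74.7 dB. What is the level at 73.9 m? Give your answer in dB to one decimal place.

For a point source, L₂ = L₁ − 20·log₁₀(r₂/r₁).
L₂ = 74.7 − 20·log₁₀(73.9/12.0) = 74.7 − 15.789 = 58.91 dB.

58.9 dB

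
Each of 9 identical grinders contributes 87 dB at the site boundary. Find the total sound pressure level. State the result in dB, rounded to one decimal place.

N identical incoherent sources raise the level by 10·log₁₀ N.
L_total = 87 + 10·log₁₀(9) = 87 + 9.542 = 96.54 dB.

96.5 dB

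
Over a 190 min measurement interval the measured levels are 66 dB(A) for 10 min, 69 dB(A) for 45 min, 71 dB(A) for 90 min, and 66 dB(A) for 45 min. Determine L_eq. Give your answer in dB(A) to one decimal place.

69.5 dB(A)

Weight each interval's intensity by its duration and average over T = 190 min:
Σ tᵢ·10^(Lᵢ/10) = 10·10^(66/10) + 45·10^(69/10) + 90·10^(71/10) + 45·10^(66/10) = 1.709e+09.
L_eq = 10·log₁₀(1.709e+09/190) = 69.54 dB(A).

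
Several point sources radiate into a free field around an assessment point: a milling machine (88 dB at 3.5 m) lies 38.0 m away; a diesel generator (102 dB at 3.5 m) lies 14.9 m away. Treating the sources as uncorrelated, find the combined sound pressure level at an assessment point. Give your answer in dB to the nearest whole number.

First find each source's level at the receiver (point-source: −20·log₁₀(r/r_ref)), then combine on an intensity basis.
milling machine: 88 − 20·log₁₀(38.0/3.5) = 88 − 20.71 = 67.29 dB.
diesel generator: 102 − 20·log₁₀(14.9/3.5) = 102 − 12.58 = 89.42 dB.
Σ 10^(L/10) = 8.799e+08 → L_total = 10·log₁₀(8.799e+08) = 89.44 dB.

89 dB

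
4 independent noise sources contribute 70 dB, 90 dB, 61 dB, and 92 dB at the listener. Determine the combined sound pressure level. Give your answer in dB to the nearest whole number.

For uncorrelated sources the intensities add, so convert each level to linear form, sum, and take 10·log₁₀ of the total.
Σ 10^(L/10) = 10^(70/10) + 10^(90/10) + 10^(61/10) + 10^(92/10) = 2.596e+09.
L_total = 10·log₁₀(2.596e+09) = 94.14 dB.

94 dB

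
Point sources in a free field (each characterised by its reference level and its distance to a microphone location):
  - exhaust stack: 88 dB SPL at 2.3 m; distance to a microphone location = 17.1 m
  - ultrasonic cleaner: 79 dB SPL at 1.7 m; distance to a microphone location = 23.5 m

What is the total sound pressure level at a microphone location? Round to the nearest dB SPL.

71 dB SPL

Propagate each source to the receiver with L = L_ref − 20·log₁₀(r/r_ref), then add intensities.
exhaust stack: 88 − 20·log₁₀(17.1/2.3) = 88 − 17.43 = 70.57 dB SPL.
ultrasonic cleaner: 79 − 20·log₁₀(23.5/1.7) = 79 − 22.81 = 56.19 dB SPL.
Σ 10^(L/10) = 1.183e+07 → L_total = 10·log₁₀(1.183e+07) = 70.73 dB SPL.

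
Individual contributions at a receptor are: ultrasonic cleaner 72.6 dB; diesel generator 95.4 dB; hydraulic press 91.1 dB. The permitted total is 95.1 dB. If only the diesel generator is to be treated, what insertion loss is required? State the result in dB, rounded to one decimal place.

The untreated sources together contribute 10^(72.6/10) + 10^(91.1/10) = 1.306e+09, i.e. 91.16 dB.
The limit corresponds to 10^(95.1/10) = 3.236e+09; subtracting the fixed part leaves 1.929e+09 for the diesel generator, i.e. 92.85 dB.
Required insertion loss = 95.4 − 92.85 = 2.55 dB.

2.5 dB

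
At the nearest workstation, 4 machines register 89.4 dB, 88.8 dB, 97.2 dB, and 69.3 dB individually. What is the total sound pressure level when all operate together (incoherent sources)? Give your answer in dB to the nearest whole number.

For uncorrelated sources the intensities add, so convert each level to linear form, sum, and take 10·log₁₀ of the total.
Σ 10^(L/10) = 10^(89.4/10) + 10^(88.8/10) + 10^(97.2/10) + 10^(69.3/10) = 6.886e+09.
L_total = 10·log₁₀(6.886e+09) = 98.38 dB.

98 dB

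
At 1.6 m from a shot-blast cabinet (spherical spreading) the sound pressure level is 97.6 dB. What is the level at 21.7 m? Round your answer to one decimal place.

75.0 dB

Spherical spreading from a point source gives a 20·log₁₀(r₂/r₁) drop.
L₂ = 97.6 − 20·log₁₀(21.7/1.6) = 97.6 − 22.647 = 74.95 dB.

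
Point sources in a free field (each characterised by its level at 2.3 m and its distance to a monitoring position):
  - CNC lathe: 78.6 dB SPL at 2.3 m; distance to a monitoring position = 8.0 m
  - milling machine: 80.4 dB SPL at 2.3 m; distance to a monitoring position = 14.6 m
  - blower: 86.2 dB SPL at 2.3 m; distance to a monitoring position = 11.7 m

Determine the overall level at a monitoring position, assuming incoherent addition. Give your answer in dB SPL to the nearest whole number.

74 dB SPL

Propagate each source to the receiver with L = L_ref − 20·log₁₀(r/r_ref), then add intensities.
CNC lathe: 78.6 − 20·log₁₀(8.0/2.3) = 78.6 − 10.83 = 67.77 dB SPL.
milling machine: 80.4 − 20·log₁₀(14.6/2.3) = 80.4 − 16.05 = 64.35 dB SPL.
blower: 86.2 − 20·log₁₀(11.7/2.3) = 86.2 − 14.13 = 72.07 dB SPL.
Σ 10^(L/10) = 2.482e+07 → L_total = 10·log₁₀(2.482e+07) = 73.95 dB SPL.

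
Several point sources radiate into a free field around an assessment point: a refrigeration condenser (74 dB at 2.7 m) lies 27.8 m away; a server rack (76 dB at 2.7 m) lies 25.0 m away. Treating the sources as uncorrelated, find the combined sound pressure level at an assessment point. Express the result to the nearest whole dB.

58 dB

Propagate each source to the receiver with L = L_ref − 20·log₁₀(r/r_ref), then add intensities.
refrigeration condenser: 74 − 20·log₁₀(27.8/2.7) = 74 − 20.25 = 53.75 dB.
server rack: 76 − 20·log₁₀(25.0/2.7) = 76 − 19.33 = 56.67 dB.
Σ 10^(L/10) = 7.013e+05 → L_total = 10·log₁₀(7.013e+05) = 58.46 dB.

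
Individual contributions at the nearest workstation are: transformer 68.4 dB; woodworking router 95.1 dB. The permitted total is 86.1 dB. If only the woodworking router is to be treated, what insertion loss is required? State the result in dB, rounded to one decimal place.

The untreated sources together contribute 10^(68.4/10) = 6.918e+06, i.e. 68.40 dB.
To meet 86.1 dB overall, the treated woodworking router may contribute at most 10^(86.1/10) − 6.918e+06 = 4.005e+08, i.e. 86.03 dB.
So the woodworking router must be reduced from 95.1 to 86.03 dB: IL = 9.07 dB.

9.1 dB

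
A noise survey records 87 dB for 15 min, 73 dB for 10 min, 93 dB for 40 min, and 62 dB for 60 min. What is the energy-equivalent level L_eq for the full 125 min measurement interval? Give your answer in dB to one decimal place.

88.5 dB

Weight each interval's intensity by its duration and average over T = 125 min:
Σ tᵢ·10^(Lᵢ/10) = 15·10^(87/10) + 10·10^(73/10) + 40·10^(93/10) + 60·10^(62/10) = 8.762e+10.
L_eq = 10·log₁₀(8.762e+10/125) = 88.46 dB.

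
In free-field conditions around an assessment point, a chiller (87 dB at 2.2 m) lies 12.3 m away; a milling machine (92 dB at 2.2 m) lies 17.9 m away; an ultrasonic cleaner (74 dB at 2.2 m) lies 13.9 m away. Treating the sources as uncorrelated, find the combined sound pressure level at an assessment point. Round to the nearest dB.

First find each source's level at the receiver (point-source: −20·log₁₀(r/r_ref)), then combine on an intensity basis.
chiller: 87 − 20·log₁₀(12.3/2.2) = 87 − 14.95 = 72.05 dB.
milling machine: 92 − 20·log₁₀(17.9/2.2) = 92 − 18.21 = 73.79 dB.
ultrasonic cleaner: 74 − 20·log₁₀(13.9/2.2) = 74 − 16.01 = 57.99 dB.
Σ 10^(L/10) = 4.060e+07 → L_total = 10·log₁₀(4.060e+07) = 76.09 dB.

76 dB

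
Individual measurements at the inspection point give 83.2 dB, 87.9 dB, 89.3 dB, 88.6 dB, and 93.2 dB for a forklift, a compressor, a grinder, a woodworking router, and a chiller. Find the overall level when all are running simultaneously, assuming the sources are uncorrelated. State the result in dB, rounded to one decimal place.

96.5 dB

Incoherent sources combine by intensity addition: L_total = 10·log₁₀(Σ 10^(L_i/10)).
Σ 10^(L/10) = 10^(83.2/10) + 10^(87.9/10) + 10^(89.3/10) + 10^(88.6/10) + 10^(93.2/10) = 4.490e+09.
L_total = 10·log₁₀(4.490e+09) = 96.52 dB.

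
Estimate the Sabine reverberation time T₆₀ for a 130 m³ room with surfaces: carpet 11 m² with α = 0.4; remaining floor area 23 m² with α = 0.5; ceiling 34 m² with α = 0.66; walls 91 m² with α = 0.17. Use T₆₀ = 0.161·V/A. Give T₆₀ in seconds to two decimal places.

0.39 s

Summing Sᵢαᵢ: 11·0.4 + 23·0.5 + 34·0.66 + 91·0.17 = 53.81 m².
T₆₀ = 0.161·V/A = 0.161·130/53.81 = 0.389 s.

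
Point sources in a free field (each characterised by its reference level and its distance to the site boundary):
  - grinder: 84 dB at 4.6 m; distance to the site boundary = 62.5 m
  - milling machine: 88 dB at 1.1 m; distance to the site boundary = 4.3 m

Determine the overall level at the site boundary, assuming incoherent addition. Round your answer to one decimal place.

Apply inverse-square spreading to bring every level to the receiver, then sum 10^(L/10).
grinder: 84 − 20·log₁₀(62.5/4.6) = 84 − 22.66 = 61.34 dB.
milling machine: 88 − 20·log₁₀(4.3/1.1) = 88 − 11.84 = 76.16 dB.
Σ 10^(L/10) = 4.265e+07 → L_total = 10·log₁₀(4.265e+07) = 76.30 dB.

76.3 dB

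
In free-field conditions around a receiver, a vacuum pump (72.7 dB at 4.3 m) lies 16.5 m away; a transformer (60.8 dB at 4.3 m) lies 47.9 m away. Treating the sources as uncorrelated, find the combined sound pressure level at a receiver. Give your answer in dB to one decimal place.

61.1 dB

First find each source's level at the receiver (point-source: −20·log₁₀(r/r_ref)), then combine on an intensity basis.
vacuum pump: 72.7 − 20·log₁₀(16.5/4.3) = 72.7 − 11.68 = 61.02 dB.
transformer: 60.8 − 20·log₁₀(47.9/4.3) = 60.8 − 20.94 = 39.86 dB.
Σ 10^(L/10) = 1.274e+06 → L_total = 10·log₁₀(1.274e+06) = 61.05 dB.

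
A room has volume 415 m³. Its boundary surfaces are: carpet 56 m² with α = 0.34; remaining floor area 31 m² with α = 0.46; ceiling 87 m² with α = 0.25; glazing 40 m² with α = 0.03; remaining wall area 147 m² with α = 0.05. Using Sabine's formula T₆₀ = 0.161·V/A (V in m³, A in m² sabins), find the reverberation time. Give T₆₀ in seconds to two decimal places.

Summing Sᵢαᵢ: 56·0.34 + 31·0.46 + 87·0.25 + 40·0.03 + 147·0.05 = 63.60 m².
T₆₀ = 0.161 × 415 / 63.60 = 1.051 s.

1.05 s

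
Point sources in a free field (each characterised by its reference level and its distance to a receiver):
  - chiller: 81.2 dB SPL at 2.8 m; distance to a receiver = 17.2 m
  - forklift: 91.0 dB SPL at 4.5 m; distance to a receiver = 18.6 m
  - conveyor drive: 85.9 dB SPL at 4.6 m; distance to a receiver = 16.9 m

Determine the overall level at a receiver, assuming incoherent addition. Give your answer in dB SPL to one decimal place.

Propagate each source to the receiver with L = L_ref − 20·log₁₀(r/r_ref), then add intensities.
chiller: 81.2 − 20·log₁₀(17.2/2.8) = 81.2 − 15.77 = 65.43 dB SPL.
forklift: 91.0 − 20·log₁₀(18.6/4.5) = 91.0 − 12.33 = 78.67 dB SPL.
conveyor drive: 85.9 − 20·log₁₀(16.9/4.6) = 85.9 − 11.30 = 74.60 dB SPL.
Σ 10^(L/10) = 1.060e+08 → L_total = 10·log₁₀(1.060e+08) = 80.25 dB SPL.

80.3 dB SPL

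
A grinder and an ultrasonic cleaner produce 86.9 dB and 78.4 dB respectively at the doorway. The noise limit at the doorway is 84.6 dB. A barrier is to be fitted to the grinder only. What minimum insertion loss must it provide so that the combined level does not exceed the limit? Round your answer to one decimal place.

3.5 dB

Fixed contribution from the other source: Σ 10^(L/10) = 10^(78.4/10) = 6.918e+07 (78.40 dB).
The limit corresponds to 10^(84.6/10) = 2.884e+08; subtracting the fixed part leaves 2.192e+08 for the grinder, i.e. 83.41 dB.
Required insertion loss = 86.9 − 83.41 = 3.49 dB.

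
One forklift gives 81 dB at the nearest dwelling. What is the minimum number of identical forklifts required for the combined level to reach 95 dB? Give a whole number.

The shortfall is 95 − 81 = 14.0 dB, and N units add 10·log₁₀ N, so need 10·log₁₀ N ≥ 14.0.
N ≥ 10^(14.0/10) = 25.119, so N = 26.

26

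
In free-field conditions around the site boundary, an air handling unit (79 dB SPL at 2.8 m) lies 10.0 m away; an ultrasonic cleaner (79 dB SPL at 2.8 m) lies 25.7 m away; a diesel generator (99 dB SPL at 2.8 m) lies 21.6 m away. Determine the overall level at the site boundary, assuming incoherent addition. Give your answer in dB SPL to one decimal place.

Apply inverse-square spreading to bring every level to the receiver, then sum 10^(L/10).
air handling unit: 79 − 20·log₁₀(10.0/2.8) = 79 − 11.06 = 67.94 dB SPL.
ultrasonic cleaner: 79 − 20·log₁₀(25.7/2.8) = 79 − 19.26 = 59.74 dB SPL.
diesel generator: 99 − 20·log₁₀(21.6/2.8) = 99 − 17.75 = 81.25 dB SPL.
Σ 10^(L/10) = 1.406e+08 → L_total = 10·log₁₀(1.406e+08) = 81.48 dB SPL.

81.5 dB SPL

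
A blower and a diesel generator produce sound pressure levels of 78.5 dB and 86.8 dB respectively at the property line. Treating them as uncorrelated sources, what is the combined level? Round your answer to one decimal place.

87.4 dB

Incoherent sources combine by intensity addition: L_total = 10·log₁₀(Σ 10^(L_i/10)).
Σ 10^(L/10) = 10^(78.5/10) + 10^(86.8/10) = 5.494e+08.
L_total = 10·log₁₀(5.494e+08) = 87.40 dB.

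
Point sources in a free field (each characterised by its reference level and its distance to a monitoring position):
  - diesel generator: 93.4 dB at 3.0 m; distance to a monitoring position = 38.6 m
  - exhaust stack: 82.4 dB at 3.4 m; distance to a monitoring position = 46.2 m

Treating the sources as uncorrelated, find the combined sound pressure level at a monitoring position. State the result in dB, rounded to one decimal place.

71.5 dB

First find each source's level at the receiver (point-source: −20·log₁₀(r/r_ref)), then combine on an intensity basis.
diesel generator: 93.4 − 20·log₁₀(38.6/3.0) = 93.4 − 22.19 = 71.21 dB.
exhaust stack: 82.4 − 20·log₁₀(46.2/3.4) = 82.4 − 22.66 = 59.74 dB.
Σ 10^(L/10) = 1.416e+07 → L_total = 10·log₁₀(1.416e+07) = 71.51 dB.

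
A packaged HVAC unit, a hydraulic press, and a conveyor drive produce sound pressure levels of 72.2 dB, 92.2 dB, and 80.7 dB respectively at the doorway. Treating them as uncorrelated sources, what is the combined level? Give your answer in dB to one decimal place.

For uncorrelated sources the intensities add, so convert each level to linear form, sum, and take 10·log₁₀ of the total.
Σ 10^(L/10) = 10^(72.2/10) + 10^(92.2/10) + 10^(80.7/10) = 1.794e+09.
L_total = 10·log₁₀(1.794e+09) = 92.54 dB.

92.5 dB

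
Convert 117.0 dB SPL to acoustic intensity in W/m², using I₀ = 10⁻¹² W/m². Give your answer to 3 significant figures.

0.501 W/m²

L = 10·log₁₀(I/I₀) ⇒ I = I₀·10^(L/10) = 10⁻¹² × 10^11.70.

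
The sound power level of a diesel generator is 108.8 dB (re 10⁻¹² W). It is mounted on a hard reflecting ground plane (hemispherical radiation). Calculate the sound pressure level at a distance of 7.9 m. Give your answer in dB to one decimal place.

Free-field hemispherical radiation: L_p = L_w − 10·log₁₀(2π·r²), r = 7.9 m.
2π·r² = 392.1 m², 10·log₁₀ of that is 25.934 dB.
L_p = 108.8 − 25.934 = 82.87 dB.

82.9 dB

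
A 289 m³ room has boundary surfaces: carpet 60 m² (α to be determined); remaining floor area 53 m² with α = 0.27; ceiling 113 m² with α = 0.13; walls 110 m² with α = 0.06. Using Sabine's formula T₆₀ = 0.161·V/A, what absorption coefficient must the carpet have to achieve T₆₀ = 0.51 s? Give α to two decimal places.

0.93

Required total absorption A = 0.161·289/0.51 = 91.23 m².
Absorption from the other surfaces = 53·0.27 + 113·0.13 + 110·0.06 = 35.60 m², so the carpet must supply 55.63 m² over 60 m².
α = 55.63/60 = 0.927.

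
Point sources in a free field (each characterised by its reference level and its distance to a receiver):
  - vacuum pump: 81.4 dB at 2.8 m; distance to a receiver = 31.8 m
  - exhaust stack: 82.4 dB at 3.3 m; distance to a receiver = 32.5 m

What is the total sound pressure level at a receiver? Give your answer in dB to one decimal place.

64.6 dB

First find each source's level at the receiver (point-source: −20·log₁₀(r/r_ref)), then combine on an intensity basis.
vacuum pump: 81.4 − 20·log₁₀(31.8/2.8) = 81.4 − 21.11 = 60.29 dB.
exhaust stack: 82.4 − 20·log₁₀(32.5/3.3) = 82.4 − 19.87 = 62.53 dB.
Σ 10^(L/10) = 2.862e+06 → L_total = 10·log₁₀(2.862e+06) = 64.57 dB.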